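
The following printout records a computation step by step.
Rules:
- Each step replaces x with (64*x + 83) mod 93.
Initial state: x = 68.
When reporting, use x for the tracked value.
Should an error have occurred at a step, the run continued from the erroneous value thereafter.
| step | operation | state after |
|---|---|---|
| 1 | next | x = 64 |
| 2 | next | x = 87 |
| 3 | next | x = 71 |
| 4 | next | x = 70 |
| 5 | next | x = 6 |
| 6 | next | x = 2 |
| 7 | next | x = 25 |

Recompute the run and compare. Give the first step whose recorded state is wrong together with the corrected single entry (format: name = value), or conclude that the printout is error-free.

no error

1. x = (64*68 + 83) mod 93 = 64 (no discrepancy)
2. x = (64*64 + 83) mod 93 = 87 (verified)
3. x = (64*87 + 83) mod 93 = 71 (no discrepancy)
4. x = (64*71 + 83) mod 93 = 70 (confirmed correct)
5. x = (64*70 + 83) mod 93 = 6 (agrees with the printout)
6. x = (64*6 + 83) mod 93 = 2 (checks out)
7. x = (64*2 + 83) mod 93 = 25 (matches)
All steps check out; nothing to correct.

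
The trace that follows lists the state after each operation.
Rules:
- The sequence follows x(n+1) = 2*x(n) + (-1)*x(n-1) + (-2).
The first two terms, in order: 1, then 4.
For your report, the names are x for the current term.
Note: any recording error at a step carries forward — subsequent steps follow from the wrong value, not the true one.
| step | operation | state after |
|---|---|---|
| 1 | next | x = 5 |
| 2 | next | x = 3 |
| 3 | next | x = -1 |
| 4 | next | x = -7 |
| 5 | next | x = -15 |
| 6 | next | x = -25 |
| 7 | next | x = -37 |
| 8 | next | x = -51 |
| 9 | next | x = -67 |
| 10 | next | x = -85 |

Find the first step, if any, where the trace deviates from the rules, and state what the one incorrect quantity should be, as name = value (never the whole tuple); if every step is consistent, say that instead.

step 2, x = 4

step 1: x = 2*(4) + (-1)*(1) + (-2) = 5 -> verified
step 2: x = 2*(5) + (-1)*(4) + (-2) = 4 -> the recorded entry deviates here
That makes step 2 the first incorrect line — x = 4 is what it should show.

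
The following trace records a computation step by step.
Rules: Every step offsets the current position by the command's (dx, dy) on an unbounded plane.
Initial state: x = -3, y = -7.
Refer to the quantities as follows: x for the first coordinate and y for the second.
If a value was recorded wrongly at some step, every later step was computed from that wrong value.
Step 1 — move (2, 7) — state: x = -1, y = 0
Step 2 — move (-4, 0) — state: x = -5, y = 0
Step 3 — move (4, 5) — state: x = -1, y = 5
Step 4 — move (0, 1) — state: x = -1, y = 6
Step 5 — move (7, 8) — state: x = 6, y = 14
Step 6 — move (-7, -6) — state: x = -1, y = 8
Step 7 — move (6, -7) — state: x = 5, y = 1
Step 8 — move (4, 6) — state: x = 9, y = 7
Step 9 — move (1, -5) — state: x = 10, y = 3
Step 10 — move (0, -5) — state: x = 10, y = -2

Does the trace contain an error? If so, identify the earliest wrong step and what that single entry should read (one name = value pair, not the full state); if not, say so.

step 9, y = 2

Step 1: x = -3 + (2) = -1, y = -7 + (7) = 0 — no discrepancy.
Step 2: x = -1 + (-4) = -5, y = 0 + (0) = 0 — agrees with the trace.
Step 3: x = -5 + (4) = -1, y = 0 + (5) = 5 — consistent with the trace.
Step 4: x = -1 + (0) = -1, y = 5 + (1) = 6 — no discrepancy.
Step 5: x = -1 + (7) = 6, y = 6 + (8) = 14 — exactly as logged.
Step 6: x = 6 + (-7) = -1, y = 14 + (-6) = 8 — in agreement.
Step 7: x = -1 + (6) = 5, y = 8 + (-7) = 1 — same as recorded.
Step 8: x = 5 + (4) = 9, y = 1 + (6) = 7 — no discrepancy.
Step 9: x = 9 + (1) = 10, y = 7 + (-5) = 2 — the entry is off here.
First deviation found at step 9; the corrected entry is y = 2.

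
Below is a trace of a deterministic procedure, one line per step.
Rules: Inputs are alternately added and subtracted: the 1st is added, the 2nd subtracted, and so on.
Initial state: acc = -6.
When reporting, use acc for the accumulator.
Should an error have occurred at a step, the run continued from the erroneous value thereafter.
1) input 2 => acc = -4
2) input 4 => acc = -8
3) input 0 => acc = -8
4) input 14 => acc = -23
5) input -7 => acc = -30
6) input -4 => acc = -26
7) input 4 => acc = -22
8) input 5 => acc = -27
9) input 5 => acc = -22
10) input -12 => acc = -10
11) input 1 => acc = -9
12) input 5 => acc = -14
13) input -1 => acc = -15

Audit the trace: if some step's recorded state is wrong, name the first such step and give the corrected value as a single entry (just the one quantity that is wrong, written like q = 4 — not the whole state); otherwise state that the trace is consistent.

step 1: acc = -6 + 2 = -4 -> in agreement
step 2: acc = -4 - 4 = -8 -> consistent with the trace
step 3: acc = -8 + 0 = -8 -> same as recorded
step 4: acc = -8 - 14 = -22 -> this is not what the trace shows
Step 4 is the first one off; corrected, acc = -22.

step 4, acc = -22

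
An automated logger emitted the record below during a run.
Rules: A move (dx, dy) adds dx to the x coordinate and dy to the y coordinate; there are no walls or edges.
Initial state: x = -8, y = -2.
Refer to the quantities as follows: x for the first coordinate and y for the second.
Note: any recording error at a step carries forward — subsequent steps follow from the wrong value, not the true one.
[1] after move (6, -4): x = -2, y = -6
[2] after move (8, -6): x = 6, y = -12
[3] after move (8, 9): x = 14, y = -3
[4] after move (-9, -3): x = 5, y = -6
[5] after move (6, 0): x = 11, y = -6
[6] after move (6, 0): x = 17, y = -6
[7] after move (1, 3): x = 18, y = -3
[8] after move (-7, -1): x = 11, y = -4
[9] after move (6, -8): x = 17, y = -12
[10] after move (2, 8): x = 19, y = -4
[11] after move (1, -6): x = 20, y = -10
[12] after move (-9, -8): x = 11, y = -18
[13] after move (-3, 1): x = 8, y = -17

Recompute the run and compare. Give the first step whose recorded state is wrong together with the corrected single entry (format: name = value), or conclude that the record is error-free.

Recomputing the run from the initial state:
step 1: x = -2, y = -6
step 2: x = 6, y = -12
step 3: x = 14, y = -3
step 4: x = 5, y = -6
step 5: x = 11, y = -6
step 6: x = 17, y = -6
step 7: x = 18, y = -3
step 8: x = 11, y = -4
step 9: x = 17, y = -12
step 10: x = 19, y = -4
step 11: x = 20, y = -10
step 12: x = 11, y = -18
step 13: x = 8, y = -17
This matches the record at every step.

no error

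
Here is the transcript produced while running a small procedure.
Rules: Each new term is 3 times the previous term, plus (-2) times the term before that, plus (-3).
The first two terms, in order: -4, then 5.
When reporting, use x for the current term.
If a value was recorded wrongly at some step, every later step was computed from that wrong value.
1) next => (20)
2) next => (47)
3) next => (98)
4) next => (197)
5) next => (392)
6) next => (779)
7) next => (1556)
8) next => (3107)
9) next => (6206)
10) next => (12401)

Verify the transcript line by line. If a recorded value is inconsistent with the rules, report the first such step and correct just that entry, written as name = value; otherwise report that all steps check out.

Recomputing the run from the initial state:
step 1: x = 20
step 2: x = 47
step 3: x = 98
step 4: x = 197
step 5: x = 392
step 6: x = 779
step 7: x = 1550
step 8: x = 3089
step 9: x = 6164
step 10: x = 12311
The first disagreement with the transcript is at step 7, where the value should be x = 1550.

step 7, x = 1550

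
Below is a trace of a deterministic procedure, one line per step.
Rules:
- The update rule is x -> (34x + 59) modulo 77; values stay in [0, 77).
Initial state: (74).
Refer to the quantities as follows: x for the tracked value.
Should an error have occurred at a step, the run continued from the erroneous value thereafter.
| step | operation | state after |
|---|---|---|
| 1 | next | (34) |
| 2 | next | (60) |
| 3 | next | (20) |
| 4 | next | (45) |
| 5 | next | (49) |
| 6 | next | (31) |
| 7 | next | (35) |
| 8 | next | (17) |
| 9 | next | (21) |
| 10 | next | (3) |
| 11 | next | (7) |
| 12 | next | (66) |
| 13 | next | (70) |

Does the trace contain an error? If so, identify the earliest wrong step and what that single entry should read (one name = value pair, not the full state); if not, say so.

Step 1: x = (34*74 + 59) mod 77 = 34 — matches.
Step 2: x = (34*34 + 59) mod 77 = 60 — confirmed correct.
Step 3: x = (34*60 + 59) mod 77 = 20 — checks out.
Step 4: x = (34*20 + 59) mod 77 = 46 — the trace has a different value.
The earliest wrong entry is at step 4: it should read x = 46.

step 4, x = 46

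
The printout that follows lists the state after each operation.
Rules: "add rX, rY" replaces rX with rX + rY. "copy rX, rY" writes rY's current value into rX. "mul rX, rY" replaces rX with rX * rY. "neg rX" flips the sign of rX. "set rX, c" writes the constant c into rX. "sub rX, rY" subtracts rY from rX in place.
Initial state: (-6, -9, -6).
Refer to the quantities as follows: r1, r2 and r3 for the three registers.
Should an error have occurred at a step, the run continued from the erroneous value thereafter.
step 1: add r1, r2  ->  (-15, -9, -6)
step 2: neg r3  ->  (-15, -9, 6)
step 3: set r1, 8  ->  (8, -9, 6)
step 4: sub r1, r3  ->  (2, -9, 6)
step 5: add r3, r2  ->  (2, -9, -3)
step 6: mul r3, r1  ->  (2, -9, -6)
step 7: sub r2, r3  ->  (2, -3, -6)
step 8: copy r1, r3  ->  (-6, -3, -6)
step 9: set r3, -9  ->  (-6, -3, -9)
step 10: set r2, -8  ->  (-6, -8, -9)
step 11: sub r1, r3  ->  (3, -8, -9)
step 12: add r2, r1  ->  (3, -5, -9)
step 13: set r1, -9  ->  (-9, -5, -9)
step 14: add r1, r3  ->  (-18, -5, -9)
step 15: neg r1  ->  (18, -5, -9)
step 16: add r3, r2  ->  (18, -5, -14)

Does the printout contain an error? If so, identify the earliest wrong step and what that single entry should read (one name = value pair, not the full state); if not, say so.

no error

1. r1 = -6 + -9 = -15 (confirmed correct)
2. r3 = -(-6) = 6 (checks out)
3. r1 = 8 (confirmed correct)
4. r1 = 8 - 6 = 2 (exactly as logged)
5. r3 = 6 + -9 = -3 (matches)
6. r3 = -3 * 2 = -6 (no discrepancy)
7. r2 = -9 - -6 = -3 (agrees with the printout)
8. r1 = -6 (exactly as logged)
9. r3 = -9 (agrees with the printout)
10. r2 = -8 (verified)
11. r1 = -6 - -9 = 3 (in agreement)
12. r2 = -8 + 3 = -5 (no discrepancy)
13. r1 = -9 (checks out)
14. r1 = -9 + -9 = -18 (checks out)
15. r1 = -(-18) = 18 (consistent with the printout)
16. r3 = -9 + -5 = -14 (verified)
Each recorded entry agrees with the recomputation.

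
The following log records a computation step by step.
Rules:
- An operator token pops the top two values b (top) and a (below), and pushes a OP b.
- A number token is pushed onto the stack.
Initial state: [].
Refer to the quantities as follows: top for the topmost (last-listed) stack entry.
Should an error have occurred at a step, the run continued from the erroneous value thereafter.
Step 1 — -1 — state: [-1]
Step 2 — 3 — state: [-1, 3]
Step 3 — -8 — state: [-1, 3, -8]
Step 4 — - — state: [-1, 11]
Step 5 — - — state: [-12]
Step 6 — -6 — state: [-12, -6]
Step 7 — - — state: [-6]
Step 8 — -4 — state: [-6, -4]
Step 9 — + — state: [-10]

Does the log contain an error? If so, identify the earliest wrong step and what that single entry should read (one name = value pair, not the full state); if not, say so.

no error

Recomputing the run from the initial state:
step 1: [-1]
step 2: [-1, 3]
step 3: [-1, 3, -8]
step 4: [-1, 11]
step 5: [-12]
step 6: [-12, -6]
step 7: [-6]
step 8: [-6, -4]
step 9: [-10]
This matches the log at every step.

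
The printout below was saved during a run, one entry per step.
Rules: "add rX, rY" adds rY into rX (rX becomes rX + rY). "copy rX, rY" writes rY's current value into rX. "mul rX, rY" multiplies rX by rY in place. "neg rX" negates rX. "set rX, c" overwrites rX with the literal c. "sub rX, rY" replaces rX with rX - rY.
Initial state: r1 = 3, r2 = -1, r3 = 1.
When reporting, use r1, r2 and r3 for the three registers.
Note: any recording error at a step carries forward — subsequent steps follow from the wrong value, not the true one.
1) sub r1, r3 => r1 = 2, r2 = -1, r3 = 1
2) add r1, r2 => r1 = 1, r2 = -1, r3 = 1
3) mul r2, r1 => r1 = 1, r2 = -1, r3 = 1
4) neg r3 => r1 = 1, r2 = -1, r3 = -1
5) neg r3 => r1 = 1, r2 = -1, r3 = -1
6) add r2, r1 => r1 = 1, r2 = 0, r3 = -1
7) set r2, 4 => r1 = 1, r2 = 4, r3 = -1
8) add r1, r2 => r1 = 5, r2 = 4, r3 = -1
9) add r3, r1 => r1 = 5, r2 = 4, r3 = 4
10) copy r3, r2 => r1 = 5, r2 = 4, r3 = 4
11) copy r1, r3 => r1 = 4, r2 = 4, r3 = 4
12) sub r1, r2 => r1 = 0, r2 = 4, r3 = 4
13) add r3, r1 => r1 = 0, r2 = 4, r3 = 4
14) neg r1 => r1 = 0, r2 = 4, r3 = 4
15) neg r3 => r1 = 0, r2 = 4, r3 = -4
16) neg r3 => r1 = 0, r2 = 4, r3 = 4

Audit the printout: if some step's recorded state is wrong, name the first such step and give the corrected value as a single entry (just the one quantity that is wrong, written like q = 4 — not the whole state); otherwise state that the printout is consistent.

Recomputing the run from the initial state:
step 1: r1 = 2, r2 = -1, r3 = 1
step 2: r1 = 1, r2 = -1, r3 = 1
step 3: r1 = 1, r2 = -1, r3 = 1
step 4: r1 = 1, r2 = -1, r3 = -1
step 5: r1 = 1, r2 = -1, r3 = 1
step 6: r1 = 1, r2 = 0, r3 = 1
step 7: r1 = 1, r2 = 4, r3 = 1
step 8: r1 = 5, r2 = 4, r3 = 1
step 9: r1 = 5, r2 = 4, r3 = 6
step 10: r1 = 5, r2 = 4, r3 = 4
step 11: r1 = 4, r2 = 4, r3 = 4
step 12: r1 = 0, r2 = 4, r3 = 4
step 13: r1 = 0, r2 = 4, r3 = 4
step 14: r1 = 0, r2 = 4, r3 = 4
step 15: r1 = 0, r2 = 4, r3 = -4
step 16: r1 = 0, r2 = 4, r3 = 4
The first disagreement with the printout is at step 5, where the value should be r3 = 1.

step 5, r3 = 1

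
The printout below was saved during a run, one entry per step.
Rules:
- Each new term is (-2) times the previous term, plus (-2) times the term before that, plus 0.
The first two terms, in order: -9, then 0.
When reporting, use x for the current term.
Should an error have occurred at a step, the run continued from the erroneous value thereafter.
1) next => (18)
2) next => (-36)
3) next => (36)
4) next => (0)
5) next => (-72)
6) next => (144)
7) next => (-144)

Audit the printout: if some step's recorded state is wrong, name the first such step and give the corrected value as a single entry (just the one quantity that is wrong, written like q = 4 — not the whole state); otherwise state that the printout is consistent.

1. x = -2*(0) + (-2)*(-9) + (0) = 18 (confirmed correct)
2. x = -2*(18) + (-2)*(0) + (0) = -36 (same as recorded)
3. x = -2*(-36) + (-2)*(18) + (0) = 36 (in agreement)
4. x = -2*(36) + (-2)*(-36) + (0) = 0 (consistent with the printout)
5. x = -2*(0) + (-2)*(36) + (0) = -72 (agrees with the printout)
6. x = -2*(-72) + (-2)*(0) + (0) = 144 (matches)
7. x = -2*(144) + (-2)*(-72) + (0) = -144 (checks out)
Each recorded entry agrees with the recomputation.

no error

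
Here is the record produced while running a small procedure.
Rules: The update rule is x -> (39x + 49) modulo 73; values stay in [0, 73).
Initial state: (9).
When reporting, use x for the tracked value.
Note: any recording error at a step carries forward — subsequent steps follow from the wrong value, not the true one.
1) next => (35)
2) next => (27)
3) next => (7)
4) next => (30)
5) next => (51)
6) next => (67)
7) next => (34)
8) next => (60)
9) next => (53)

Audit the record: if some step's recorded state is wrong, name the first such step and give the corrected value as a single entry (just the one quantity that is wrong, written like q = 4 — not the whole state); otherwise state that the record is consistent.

step 8, x = 61

1. x = (39*9 + 49) mod 73 = 35 (verified)
2. x = (39*35 + 49) mod 73 = 27 (agrees with the record)
3. x = (39*27 + 49) mod 73 = 7 (matches)
4. x = (39*7 + 49) mod 73 = 30 (exactly as logged)
5. x = (39*30 + 49) mod 73 = 51 (same as recorded)
6. x = (39*51 + 49) mod 73 = 67 (matches)
7. x = (39*67 + 49) mod 73 = 34 (confirmed correct)
8. x = (39*34 + 49) mod 73 = 61 (the record has a different value)
The earliest wrong entry is at step 8: it should read x = 61.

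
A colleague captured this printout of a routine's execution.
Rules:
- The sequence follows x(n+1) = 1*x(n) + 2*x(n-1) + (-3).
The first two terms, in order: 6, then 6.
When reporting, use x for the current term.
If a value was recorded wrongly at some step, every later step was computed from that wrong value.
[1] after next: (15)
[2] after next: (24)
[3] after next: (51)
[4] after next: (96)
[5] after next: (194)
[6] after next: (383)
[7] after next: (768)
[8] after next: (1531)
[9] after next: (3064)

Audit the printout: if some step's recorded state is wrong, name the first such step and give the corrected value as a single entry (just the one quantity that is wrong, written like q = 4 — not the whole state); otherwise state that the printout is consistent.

Recomputing the run from the initial state:
step 1: x = 15
step 2: x = 24
step 3: x = 51
step 4: x = 96
step 5: x = 195
step 6: x = 384
step 7: x = 771
step 8: x = 1536
step 9: x = 3075
The first disagreement with the printout is at step 5, where the value should be x = 195.

step 5, x = 195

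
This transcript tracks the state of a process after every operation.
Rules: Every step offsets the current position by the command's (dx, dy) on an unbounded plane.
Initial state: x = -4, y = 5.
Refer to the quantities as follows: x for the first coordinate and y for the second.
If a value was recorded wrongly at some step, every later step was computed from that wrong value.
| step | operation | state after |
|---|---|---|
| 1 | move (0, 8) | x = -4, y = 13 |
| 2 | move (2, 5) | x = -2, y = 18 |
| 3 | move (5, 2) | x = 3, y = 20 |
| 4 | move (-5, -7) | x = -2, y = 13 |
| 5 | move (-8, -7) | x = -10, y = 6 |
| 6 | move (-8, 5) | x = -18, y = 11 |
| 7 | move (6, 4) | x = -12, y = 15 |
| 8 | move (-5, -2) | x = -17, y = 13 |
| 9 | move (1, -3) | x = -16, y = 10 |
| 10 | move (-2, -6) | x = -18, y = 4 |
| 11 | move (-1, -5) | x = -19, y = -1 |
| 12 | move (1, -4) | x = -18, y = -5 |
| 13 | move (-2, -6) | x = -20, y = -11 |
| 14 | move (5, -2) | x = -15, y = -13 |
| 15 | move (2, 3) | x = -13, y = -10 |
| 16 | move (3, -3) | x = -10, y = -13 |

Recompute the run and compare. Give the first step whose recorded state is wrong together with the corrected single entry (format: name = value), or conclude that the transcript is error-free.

no error

Recomputing the run from the initial state:
step 1: x = -4, y = 13
step 2: x = -2, y = 18
step 3: x = 3, y = 20
step 4: x = -2, y = 13
step 5: x = -10, y = 6
step 6: x = -18, y = 11
step 7: x = -12, y = 15
step 8: x = -17, y = 13
step 9: x = -16, y = 10
step 10: x = -18, y = 4
step 11: x = -19, y = -1
step 12: x = -18, y = -5
step 13: x = -20, y = -11
step 14: x = -15, y = -13
step 15: x = -13, y = -10
step 16: x = -10, y = -13
This matches the transcript at every step.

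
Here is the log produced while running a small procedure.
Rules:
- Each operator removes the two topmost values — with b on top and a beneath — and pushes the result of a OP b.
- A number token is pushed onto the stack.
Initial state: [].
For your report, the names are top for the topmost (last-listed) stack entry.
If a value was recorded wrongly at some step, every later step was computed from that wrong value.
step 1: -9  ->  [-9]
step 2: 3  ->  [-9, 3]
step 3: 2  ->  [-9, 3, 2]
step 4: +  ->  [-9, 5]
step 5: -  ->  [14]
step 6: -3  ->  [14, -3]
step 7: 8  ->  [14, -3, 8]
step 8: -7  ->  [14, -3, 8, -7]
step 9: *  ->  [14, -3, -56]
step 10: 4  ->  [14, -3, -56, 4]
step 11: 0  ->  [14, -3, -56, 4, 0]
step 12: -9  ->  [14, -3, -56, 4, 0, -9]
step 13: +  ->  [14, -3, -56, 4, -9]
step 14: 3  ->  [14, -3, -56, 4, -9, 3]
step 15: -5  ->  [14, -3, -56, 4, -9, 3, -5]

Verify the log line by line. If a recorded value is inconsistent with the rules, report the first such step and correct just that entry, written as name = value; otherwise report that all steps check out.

Step 1: push -9: top = -9 — verified.
Step 2: push 3: top = 3 — consistent with the log.
Step 3: push 2: top = 2 — confirmed correct.
Step 4: 3 + 2 = 5 — agrees with the log.
Step 5: -9 - 5 = -14 — the entry is off here.
Step 5 is the first one off; corrected, top = -14.

step 5, top = -14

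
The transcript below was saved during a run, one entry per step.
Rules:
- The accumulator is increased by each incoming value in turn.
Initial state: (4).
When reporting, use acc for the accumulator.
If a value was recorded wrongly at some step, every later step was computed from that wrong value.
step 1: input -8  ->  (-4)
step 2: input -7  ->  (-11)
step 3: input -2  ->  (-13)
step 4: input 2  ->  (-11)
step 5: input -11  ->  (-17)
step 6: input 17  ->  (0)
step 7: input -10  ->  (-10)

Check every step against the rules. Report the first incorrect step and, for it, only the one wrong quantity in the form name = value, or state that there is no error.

step 1: acc = 4 + -8 = -4 -> exactly as logged
step 2: acc = -4 + -7 = -11 -> in agreement
step 3: acc = -11 + -2 = -13 -> exactly as logged
step 4: acc = -13 + 2 = -11 -> in agreement
step 5: acc = -11 + -11 = -22 -> the entry is off here
Step 5 is the first one off; corrected, acc = -22.

step 5, acc = -22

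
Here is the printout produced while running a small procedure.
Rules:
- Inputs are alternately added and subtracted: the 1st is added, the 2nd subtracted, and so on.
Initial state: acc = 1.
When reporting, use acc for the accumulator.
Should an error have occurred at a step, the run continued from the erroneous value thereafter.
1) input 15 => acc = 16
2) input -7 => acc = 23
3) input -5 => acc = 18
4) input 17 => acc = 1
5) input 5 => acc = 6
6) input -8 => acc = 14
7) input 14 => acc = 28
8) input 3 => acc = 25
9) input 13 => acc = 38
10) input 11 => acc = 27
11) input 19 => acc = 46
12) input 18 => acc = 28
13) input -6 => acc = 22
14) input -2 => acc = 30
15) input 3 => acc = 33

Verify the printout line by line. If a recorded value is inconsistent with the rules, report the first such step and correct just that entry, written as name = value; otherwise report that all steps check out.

step 14, acc = 24

Recomputing the run from the initial state:
step 1: acc = 16
step 2: acc = 23
step 3: acc = 18
step 4: acc = 1
step 5: acc = 6
step 6: acc = 14
step 7: acc = 28
step 8: acc = 25
step 9: acc = 38
step 10: acc = 27
step 11: acc = 46
step 12: acc = 28
step 13: acc = 22
step 14: acc = 24
step 15: acc = 27
The first disagreement with the printout is at step 14, where the value should be acc = 24.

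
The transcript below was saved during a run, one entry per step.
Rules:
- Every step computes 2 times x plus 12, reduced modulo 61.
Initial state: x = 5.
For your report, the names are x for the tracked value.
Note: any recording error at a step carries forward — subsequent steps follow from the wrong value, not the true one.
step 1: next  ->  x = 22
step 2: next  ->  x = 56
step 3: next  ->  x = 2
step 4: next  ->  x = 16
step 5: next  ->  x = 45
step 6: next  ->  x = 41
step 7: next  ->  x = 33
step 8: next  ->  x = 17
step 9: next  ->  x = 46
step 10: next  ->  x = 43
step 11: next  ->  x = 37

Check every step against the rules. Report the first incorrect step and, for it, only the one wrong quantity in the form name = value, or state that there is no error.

Step 1: x = (2*5 + 12) mod 61 = 22 — consistent with the transcript.
Step 2: x = (2*22 + 12) mod 61 = 56 — consistent with the transcript.
Step 3: x = (2*56 + 12) mod 61 = 2 — same as recorded.
Step 4: x = (2*2 + 12) mod 61 = 16 — no discrepancy.
Step 5: x = (2*16 + 12) mod 61 = 44 — the transcript has a different value.
The audit stops at step 5: the recorded entry is wrong and should be x = 44.

step 5, x = 44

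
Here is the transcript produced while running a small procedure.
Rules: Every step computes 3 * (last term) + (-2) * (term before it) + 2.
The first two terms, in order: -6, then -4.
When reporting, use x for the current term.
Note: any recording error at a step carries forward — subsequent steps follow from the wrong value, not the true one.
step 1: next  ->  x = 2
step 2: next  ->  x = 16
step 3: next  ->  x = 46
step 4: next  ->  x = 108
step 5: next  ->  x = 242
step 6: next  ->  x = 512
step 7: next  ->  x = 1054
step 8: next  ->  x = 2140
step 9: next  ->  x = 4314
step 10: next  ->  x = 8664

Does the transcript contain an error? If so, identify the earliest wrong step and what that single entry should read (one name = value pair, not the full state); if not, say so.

1. x = 3*(-4) + (-2)*(-6) + (2) = 2 (consistent with the transcript)
2. x = 3*(2) + (-2)*(-4) + (2) = 16 (consistent with the transcript)
3. x = 3*(16) + (-2)*(2) + (2) = 46 (same as recorded)
4. x = 3*(46) + (-2)*(16) + (2) = 108 (matches)
5. x = 3*(108) + (-2)*(46) + (2) = 234 (first mismatch against the transcript)
That makes step 5 the first incorrect line — x = 234 is what it should show.

step 5, x = 234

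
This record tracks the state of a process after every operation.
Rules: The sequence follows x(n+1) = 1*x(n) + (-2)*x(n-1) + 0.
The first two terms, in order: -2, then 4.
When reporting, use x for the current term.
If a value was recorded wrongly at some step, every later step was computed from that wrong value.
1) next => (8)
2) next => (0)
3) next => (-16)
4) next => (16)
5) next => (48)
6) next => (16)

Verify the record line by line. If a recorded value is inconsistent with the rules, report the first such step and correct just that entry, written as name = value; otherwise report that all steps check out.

step 4, x = -16

Recomputing the run from the initial state:
step 1: x = 8
step 2: x = 0
step 3: x = -16
step 4: x = -16
step 5: x = 16
step 6: x = 48
The first disagreement with the record is at step 4, where the value should be x = -16.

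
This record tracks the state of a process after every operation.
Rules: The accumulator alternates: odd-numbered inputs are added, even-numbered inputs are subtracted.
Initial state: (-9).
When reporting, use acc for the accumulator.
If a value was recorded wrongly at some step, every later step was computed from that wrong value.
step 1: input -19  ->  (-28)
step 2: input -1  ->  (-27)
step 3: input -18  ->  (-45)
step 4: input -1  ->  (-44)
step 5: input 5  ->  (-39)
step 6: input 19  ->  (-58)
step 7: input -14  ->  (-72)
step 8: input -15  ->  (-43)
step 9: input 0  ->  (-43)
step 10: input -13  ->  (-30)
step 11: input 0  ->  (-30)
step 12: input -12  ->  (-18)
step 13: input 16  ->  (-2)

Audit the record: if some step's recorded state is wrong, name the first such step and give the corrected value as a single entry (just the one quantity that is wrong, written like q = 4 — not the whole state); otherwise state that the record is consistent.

Step 1: acc = -9 + -19 = -28 — exactly as logged.
Step 2: acc = -28 - -1 = -27 — exactly as logged.
Step 3: acc = -27 + -18 = -45 — in agreement.
Step 4: acc = -45 - -1 = -44 — matches.
Step 5: acc = -44 + 5 = -39 — agrees with the record.
Step 6: acc = -39 - 19 = -58 — same as recorded.
Step 7: acc = -58 + -14 = -72 — checks out.
Step 8: acc = -72 - -15 = -57 — first mismatch against the record.
The audit stops at step 8: the recorded entry is wrong and should be acc = -57.

step 8, acc = -57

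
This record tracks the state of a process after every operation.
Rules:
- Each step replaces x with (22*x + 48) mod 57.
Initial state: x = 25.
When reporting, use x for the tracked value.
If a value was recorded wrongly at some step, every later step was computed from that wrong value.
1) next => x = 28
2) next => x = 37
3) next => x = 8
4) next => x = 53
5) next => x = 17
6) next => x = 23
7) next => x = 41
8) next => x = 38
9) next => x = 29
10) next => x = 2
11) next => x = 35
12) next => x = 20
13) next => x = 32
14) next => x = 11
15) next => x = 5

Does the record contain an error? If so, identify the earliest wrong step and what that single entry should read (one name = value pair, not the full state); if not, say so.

step 1: x = (22*25 + 48) mod 57 = 28 -> in agreement
step 2: x = (22*28 + 48) mod 57 = 37 -> checks out
step 3: x = (22*37 + 48) mod 57 = 7 -> a discrepancy with the record
The earliest wrong entry is at step 3: it should read x = 7.

step 3, x = 7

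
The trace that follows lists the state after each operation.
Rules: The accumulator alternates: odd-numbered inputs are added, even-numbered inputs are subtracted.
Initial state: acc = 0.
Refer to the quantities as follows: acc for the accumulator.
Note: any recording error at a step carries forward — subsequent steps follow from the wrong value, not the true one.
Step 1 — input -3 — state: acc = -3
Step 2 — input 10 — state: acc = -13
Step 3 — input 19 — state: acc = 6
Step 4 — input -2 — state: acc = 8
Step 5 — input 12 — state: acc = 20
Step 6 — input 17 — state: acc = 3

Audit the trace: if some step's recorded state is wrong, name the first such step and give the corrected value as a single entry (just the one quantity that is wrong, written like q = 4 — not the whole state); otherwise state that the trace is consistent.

Recomputing the run from the initial state:
step 1: acc = -3
step 2: acc = -13
step 3: acc = 6
step 4: acc = 8
step 5: acc = 20
step 6: acc = 3
This matches the trace at every step.

no error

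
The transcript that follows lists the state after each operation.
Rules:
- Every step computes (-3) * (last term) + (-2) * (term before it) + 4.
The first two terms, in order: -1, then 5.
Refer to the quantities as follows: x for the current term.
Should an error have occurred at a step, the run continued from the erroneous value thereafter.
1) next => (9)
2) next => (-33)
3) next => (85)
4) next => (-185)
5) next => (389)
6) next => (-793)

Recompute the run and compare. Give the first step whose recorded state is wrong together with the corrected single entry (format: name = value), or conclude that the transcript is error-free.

Recomputing the run from the initial state:
step 1: x = -9
step 2: x = 21
step 3: x = -41
step 4: x = 85
step 5: x = -169
step 6: x = 341
The first disagreement with the transcript is at step 1, where the value should be x = -9.

step 1, x = -9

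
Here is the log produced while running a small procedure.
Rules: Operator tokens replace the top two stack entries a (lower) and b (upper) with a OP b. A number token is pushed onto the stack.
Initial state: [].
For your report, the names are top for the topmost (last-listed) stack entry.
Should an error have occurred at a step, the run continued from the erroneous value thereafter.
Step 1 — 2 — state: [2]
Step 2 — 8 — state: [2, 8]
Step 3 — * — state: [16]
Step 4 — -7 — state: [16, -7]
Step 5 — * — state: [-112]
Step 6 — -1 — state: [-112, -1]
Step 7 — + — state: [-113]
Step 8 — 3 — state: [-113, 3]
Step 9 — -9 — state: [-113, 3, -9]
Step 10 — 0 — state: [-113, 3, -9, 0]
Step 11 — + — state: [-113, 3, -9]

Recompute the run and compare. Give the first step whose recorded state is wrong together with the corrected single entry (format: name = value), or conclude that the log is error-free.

no error

Recomputing the run from the initial state:
step 1: [2]
step 2: [2, 8]
step 3: [16]
step 4: [16, -7]
step 5: [-112]
step 6: [-112, -1]
step 7: [-113]
step 8: [-113, 3]
step 9: [-113, 3, -9]
step 10: [-113, 3, -9, 0]
step 11: [-113, 3, -9]
This matches the log at every step.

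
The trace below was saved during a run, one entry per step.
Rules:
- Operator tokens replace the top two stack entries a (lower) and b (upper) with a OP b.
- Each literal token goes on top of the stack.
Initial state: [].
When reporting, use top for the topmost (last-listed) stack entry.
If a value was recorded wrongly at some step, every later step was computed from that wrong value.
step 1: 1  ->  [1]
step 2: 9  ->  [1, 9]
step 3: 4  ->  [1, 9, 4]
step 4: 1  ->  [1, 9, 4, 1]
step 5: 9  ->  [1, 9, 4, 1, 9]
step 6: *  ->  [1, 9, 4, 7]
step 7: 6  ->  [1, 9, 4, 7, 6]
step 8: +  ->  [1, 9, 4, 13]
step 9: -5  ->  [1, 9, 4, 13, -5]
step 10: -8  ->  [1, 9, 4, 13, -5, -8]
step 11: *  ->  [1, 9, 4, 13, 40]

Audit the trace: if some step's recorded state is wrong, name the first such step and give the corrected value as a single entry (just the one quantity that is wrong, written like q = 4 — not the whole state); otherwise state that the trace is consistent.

step 6, top = 9

1. push 1: top = 1 (confirmed correct)
2. push 9: top = 9 (exactly as logged)
3. push 4: top = 4 (no discrepancy)
4. push 1: top = 1 (consistent with the trace)
5. push 9: top = 9 (agrees with the trace)
6. 1 * 9 = 9 (the trace has a different value)
Step 6 is the first one off; corrected, top = 9.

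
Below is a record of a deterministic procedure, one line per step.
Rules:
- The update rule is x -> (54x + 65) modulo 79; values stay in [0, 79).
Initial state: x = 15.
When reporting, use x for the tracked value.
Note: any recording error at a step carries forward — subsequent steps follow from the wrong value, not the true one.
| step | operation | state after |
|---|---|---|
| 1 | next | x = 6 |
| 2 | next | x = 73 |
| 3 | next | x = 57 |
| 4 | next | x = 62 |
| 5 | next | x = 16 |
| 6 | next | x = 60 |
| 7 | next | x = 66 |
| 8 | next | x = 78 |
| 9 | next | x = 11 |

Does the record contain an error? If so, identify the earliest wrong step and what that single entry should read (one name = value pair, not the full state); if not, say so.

1. x = (54*15 + 65) mod 79 = 6 (consistent with the record)
2. x = (54*6 + 65) mod 79 = 73 (checks out)
3. x = (54*73 + 65) mod 79 = 57 (in agreement)
4. x = (54*57 + 65) mod 79 = 62 (same as recorded)
5. x = (54*62 + 65) mod 79 = 16 (verified)
6. x = (54*16 + 65) mod 79 = 60 (matches)
7. x = (54*60 + 65) mod 79 = 66 (matches)
8. x = (54*66 + 65) mod 79 = 74 (the record has a different value)
The audit stops at step 8: the recorded entry is wrong and should be x = 74.

step 8, x = 74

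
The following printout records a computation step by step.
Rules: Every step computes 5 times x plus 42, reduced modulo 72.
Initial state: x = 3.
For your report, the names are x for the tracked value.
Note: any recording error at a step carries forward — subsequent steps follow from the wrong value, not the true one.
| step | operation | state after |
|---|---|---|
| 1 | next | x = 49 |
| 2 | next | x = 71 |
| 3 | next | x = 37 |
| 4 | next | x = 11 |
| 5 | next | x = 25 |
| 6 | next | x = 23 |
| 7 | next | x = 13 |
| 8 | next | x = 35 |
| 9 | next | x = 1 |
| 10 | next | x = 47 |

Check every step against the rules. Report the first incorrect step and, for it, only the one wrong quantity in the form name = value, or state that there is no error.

step 1, x = 57

1. x = (5*3 + 42) mod 72 = 57 (the recorded entry deviates here)
Conclusion: step 1 carries the first error; the entry should be x = 57.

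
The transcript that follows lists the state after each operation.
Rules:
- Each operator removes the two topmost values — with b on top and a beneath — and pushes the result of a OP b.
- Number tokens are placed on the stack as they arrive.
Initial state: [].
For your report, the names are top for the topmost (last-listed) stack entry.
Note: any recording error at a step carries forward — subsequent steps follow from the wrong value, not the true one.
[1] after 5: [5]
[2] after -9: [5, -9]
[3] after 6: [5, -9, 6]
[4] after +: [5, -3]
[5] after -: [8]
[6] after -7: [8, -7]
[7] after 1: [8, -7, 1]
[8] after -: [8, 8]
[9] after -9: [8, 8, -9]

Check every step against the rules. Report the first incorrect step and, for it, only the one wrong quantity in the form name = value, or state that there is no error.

Recomputing the run from the initial state:
step 1: [5]
step 2: [5, -9]
step 3: [5, -9, 6]
step 4: [5, -3]
step 5: [8]
step 6: [8, -7]
step 7: [8, -7, 1]
step 8: [8, -8]
step 9: [8, -8, -9]
The first disagreement with the transcript is at step 8, where the value should be top = -8.

step 8, top = -8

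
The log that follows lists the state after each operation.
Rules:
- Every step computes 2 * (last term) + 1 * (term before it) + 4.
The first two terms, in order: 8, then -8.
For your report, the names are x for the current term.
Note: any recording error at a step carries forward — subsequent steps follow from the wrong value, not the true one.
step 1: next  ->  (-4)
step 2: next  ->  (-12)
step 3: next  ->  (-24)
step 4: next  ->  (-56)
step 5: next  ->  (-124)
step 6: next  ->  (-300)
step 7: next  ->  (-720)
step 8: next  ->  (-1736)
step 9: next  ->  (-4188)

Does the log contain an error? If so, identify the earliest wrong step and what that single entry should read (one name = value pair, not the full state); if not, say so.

step 5, x = -132

Recomputing the run from the initial state:
step 1: x = -4
step 2: x = -12
step 3: x = -24
step 4: x = -56
step 5: x = -132
step 6: x = -316
step 7: x = -760
step 8: x = -1832
step 9: x = -4420
The first disagreement with the log is at step 5, where the value should be x = -132.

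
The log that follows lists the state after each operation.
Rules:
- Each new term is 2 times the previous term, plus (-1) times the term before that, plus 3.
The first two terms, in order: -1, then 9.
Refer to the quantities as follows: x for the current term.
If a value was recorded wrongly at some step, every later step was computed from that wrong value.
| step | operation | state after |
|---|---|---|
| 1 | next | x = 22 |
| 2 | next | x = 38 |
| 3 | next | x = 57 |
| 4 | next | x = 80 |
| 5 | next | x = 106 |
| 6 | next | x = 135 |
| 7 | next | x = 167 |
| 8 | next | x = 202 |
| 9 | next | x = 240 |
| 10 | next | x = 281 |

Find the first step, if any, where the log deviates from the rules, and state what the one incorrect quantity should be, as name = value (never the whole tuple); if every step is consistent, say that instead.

step 4, x = 79

Recomputing the run from the initial state:
step 1: x = 22
step 2: x = 38
step 3: x = 57
step 4: x = 79
step 5: x = 104
step 6: x = 132
step 7: x = 163
step 8: x = 197
step 9: x = 234
step 10: x = 274
The first disagreement with the log is at step 4, where the value should be x = 79.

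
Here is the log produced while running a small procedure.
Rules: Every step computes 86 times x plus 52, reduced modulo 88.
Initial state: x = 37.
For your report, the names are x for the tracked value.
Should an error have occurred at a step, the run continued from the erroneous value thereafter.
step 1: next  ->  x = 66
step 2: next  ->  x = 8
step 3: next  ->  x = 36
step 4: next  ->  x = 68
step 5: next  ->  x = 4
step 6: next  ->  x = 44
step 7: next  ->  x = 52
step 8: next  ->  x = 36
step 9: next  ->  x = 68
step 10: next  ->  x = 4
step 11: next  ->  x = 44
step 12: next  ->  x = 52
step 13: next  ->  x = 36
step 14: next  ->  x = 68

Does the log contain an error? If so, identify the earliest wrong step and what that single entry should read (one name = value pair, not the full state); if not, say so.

no error

1. x = (86*37 + 52) mod 88 = 66 (checks out)
2. x = (86*66 + 52) mod 88 = 8 (same as recorded)
3. x = (86*8 + 52) mod 88 = 36 (matches)
4. x = (86*36 + 52) mod 88 = 68 (consistent with the log)
5. x = (86*68 + 52) mod 88 = 4 (matches)
6. x = (86*4 + 52) mod 88 = 44 (matches)
7. x = (86*44 + 52) mod 88 = 52 (agrees with the log)
8. x = (86*52 + 52) mod 88 = 36 (matches)
9. x = (86*36 + 52) mod 88 = 68 (agrees with the log)
10. x = (86*68 + 52) mod 88 = 4 (confirmed correct)
11. x = (86*4 + 52) mod 88 = 44 (matches)
12. x = (86*44 + 52) mod 88 = 52 (consistent with the log)
13. x = (86*52 + 52) mod 88 = 36 (in agreement)
14. x = (86*36 + 52) mod 88 = 68 (confirmed correct)
No step deviates from the rules.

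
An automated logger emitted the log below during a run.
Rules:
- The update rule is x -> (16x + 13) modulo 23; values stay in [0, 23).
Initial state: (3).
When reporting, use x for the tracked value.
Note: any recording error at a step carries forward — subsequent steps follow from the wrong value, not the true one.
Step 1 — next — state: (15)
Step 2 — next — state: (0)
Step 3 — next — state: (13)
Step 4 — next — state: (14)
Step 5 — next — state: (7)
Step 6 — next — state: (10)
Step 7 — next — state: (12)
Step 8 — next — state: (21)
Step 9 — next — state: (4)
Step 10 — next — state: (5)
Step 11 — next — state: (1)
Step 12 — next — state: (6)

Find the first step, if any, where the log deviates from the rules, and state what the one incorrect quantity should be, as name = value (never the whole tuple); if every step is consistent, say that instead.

step 1: x = (16*3 + 13) mod 23 = 15 -> same as recorded
step 2: x = (16*15 + 13) mod 23 = 0 -> in agreement
step 3: x = (16*0 + 13) mod 23 = 13 -> in agreement
step 4: x = (16*13 + 13) mod 23 = 14 -> consistent with the log
step 5: x = (16*14 + 13) mod 23 = 7 -> exactly as logged
step 6: x = (16*7 + 13) mod 23 = 10 -> same as recorded
step 7: x = (16*10 + 13) mod 23 = 12 -> matches
step 8: x = (16*12 + 13) mod 23 = 21 -> verified
step 9: x = (16*21 + 13) mod 23 = 4 -> matches
step 10: x = (16*4 + 13) mod 23 = 8 -> first mismatch against the log
The earliest wrong entry is at step 10: it should read x = 8.

step 10, x = 8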